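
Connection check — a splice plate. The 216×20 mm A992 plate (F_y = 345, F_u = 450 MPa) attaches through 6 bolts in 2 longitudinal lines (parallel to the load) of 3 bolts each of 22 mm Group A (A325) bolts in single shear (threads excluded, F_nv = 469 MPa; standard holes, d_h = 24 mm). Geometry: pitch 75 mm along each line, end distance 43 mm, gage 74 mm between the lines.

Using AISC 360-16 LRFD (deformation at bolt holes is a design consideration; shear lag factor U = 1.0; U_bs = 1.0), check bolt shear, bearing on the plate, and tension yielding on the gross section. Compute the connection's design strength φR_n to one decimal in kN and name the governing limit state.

Bolt shear: A_b = π(22)²/4 = 380.13 mm². φR_n = 0.75 × 469 × 380.13 × 6 × 1 = 802.3 kN.
Bearing (20 mm plate, F_u = 450 MPa): end bolts L_c = 43 − 24/2 = 31, R_n = min(1.2×31×20×450, 2.4×22×20×450) = 334.8 kN/bolt; interior L_c = 75 − 24 = 51, R_n = 475.2 kN/bolt. φR_n = 0.75 × (2×334.8 + 4×475.2) = 1927.8 kN.
Tension yield (gross): A_g = 216×20 = 4320 mm². φR_n = 0.90 × 345 × 4320 = 1341.4 kN.
Governing: min(802.3, 1927.8, 1341.4) = 802.3 kN → bolt shear.

802.3 kN (bolt shear governs)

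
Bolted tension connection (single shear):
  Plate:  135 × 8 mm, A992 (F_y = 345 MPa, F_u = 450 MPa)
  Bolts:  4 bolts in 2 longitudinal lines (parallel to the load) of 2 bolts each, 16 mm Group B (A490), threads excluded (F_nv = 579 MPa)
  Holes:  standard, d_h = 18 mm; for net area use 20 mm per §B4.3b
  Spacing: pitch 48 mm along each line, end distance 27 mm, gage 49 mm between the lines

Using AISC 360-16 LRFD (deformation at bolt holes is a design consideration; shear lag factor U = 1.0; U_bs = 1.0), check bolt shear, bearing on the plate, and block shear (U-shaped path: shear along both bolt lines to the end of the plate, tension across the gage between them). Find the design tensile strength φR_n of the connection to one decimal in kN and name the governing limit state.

Bolt shear: A_b = π(16)²/4 = 201.06 mm². φR_n = 0.75 × 579 × 201.06 × 4 × 1 = 349.2 kN.
Bearing (8 mm plate, F_u = 450 MPa): end bolts L_c = 27 − 18/2 = 18, R_n = min(1.2×18×8×450, 2.4×16×8×450) = 77.76 kN/bolt; interior L_c = 48 − 18 = 30, R_n = 129.6 kN/bolt. φR_n = 0.75 × (2×77.76 + 2×129.6) = 311.0 kN.
Block shear: shear path 2×[27+1×48] = 2×75 mm, A_gv = 1200, A_nv = 2×(75 − 1.5×20)×8 = 720 mm²; tension across gage: (49 − 1×20)×8 = 232 mm². R_n = min(0.6×450×720, 0.6×345×1200) + 1.0×450×232 = min(194.4, 248.4) + 104.4 = 298.8 kN. φR_n = 0.75 × 298.8 = 224.1 kN.
Governing: min(349.2, 311.0, 224.1) = 224.1 kN → block shear.

224.1 kN (block shear governs)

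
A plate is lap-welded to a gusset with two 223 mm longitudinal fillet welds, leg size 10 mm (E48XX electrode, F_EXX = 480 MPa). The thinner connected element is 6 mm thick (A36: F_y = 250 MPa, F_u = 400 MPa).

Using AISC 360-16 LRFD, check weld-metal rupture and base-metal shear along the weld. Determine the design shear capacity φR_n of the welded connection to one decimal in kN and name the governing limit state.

401.4 kN (base-metal shear governs)

Weld metal: throat = 0.707×10 = 7.07 mm, L = 2×223 = 446 mm. φR_n = 0.75 × 0.6 × 480 × 7.07 × 446 = 681.1 kN.
Base metal shear (6 mm plate): yield φR_n = 1.0×0.6×250×6×446 = 401.4 kN; rupture φR_n = 0.75×0.6×400×6×446 = 481.7 kN; take 401.4 kN (yield).
Governing: min(681.1, 401.4) = 401.4 kN → base-metal shear.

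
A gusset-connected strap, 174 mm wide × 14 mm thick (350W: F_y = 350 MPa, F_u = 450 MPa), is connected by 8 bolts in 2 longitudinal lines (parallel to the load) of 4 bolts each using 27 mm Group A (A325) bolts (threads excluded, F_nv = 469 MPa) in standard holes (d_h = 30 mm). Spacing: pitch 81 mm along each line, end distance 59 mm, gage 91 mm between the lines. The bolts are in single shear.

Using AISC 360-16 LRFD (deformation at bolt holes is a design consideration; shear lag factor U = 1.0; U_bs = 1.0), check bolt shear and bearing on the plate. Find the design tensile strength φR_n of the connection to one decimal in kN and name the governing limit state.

Bolt shear: A_b = π(27)²/4 = 572.56 mm². φR_n = 0.75 × 469 × 572.56 × 8 × 1 = 1611.2 kN.
Bearing (14 mm plate, F_u = 450 MPa): end bolts L_c = 59 − 30/2 = 44, R_n = min(1.2×44×14×450, 2.4×27×14×450) = 332.64 kN/bolt; interior L_c = 81 − 30 = 51, R_n = 385.56 kN/bolt. φR_n = 0.75 × (2×332.64 + 6×385.56) = 2234.0 kN.
Governing: min(1611.2, 2234.0) = 1611.2 kN → bolt shear.

1611.2 kN (bolt shear governs)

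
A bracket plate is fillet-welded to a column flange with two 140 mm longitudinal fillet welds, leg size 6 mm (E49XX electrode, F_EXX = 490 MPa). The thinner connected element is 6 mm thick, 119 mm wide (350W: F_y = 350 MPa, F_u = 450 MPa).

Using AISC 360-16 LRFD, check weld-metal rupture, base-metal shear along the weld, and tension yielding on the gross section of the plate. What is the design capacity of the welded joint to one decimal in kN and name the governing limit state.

224.9 kN (gross-section yield governs)

Weld metal: throat = 0.707×6 = 4.242 mm, L = 2×140 = 280 mm. φR_n = 0.75 × 0.6 × 490 × 4.242 × 280 = 261.9 kN.
Base metal shear (6 mm plate): yield φR_n = 1.0×0.6×350×6×280 = 352.8 kN; rupture φR_n = 0.75×0.6×450×6×280 = 340.2 kN; take 340.2 kN (rupture).
Tension yield (gross): A_g = 119×6 = 714 mm². φR_n = 0.90 × 350 × 714 = 224.9 kN.
Governing: min(261.9, 340.2, 224.9) = 224.9 kN → gross-section yield.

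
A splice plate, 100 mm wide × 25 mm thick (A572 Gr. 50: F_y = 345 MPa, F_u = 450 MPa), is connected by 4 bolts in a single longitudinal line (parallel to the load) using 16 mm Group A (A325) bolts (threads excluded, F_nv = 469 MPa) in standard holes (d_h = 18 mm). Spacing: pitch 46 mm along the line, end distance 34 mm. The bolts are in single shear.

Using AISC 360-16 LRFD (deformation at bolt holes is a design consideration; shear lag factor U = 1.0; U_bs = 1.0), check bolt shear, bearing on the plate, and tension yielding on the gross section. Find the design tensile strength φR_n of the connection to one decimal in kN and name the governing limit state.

282.9 kN (bolt shear governs)

Bolt shear: A_b = π(16)²/4 = 201.06 mm². φR_n = 0.75 × 469 × 201.06 × 4 × 1 = 282.9 kN.
Bearing (25 mm plate, F_u = 450 MPa): end bolts L_c = 34 − 18/2 = 25, R_n = min(1.2×25×25×450, 2.4×16×25×450) = 337.5 kN/bolt; interior L_c = 46 − 18 = 28, R_n = 378 kN/bolt. φR_n = 0.75 × (1×337.5 + 3×378) = 1103.6 kN.
Tension yield (gross): A_g = 100×25 = 2500 mm². φR_n = 0.90 × 345 × 2500 = 776.3 kN.
Governing: min(282.9, 1103.6, 776.3) = 282.9 kN → bolt shear.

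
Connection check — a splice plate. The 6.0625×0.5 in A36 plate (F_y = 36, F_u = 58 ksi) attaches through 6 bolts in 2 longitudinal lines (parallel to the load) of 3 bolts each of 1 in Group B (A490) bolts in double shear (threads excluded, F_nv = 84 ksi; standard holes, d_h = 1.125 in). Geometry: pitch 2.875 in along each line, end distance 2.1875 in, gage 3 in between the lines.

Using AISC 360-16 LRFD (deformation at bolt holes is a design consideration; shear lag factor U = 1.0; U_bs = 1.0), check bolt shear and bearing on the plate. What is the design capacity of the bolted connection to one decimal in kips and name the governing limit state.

Bolt shear: A_b = π(1)²/4 = 0.7854 in². φR_n = 0.75 × 84 × 0.7854 × 6 × 2 = 593.8 kips.
Bearing (0.5 in plate, F_u = 58 ksi): end bolts L_c = 2.1875 − 1.125/2 = 1.625, R_n = min(1.2×1.625×0.5×58, 2.4×1×0.5×58) = 56.55 kips/bolt; interior L_c = 2.875 − 1.125 = 1.75, R_n = 60.9 kips/bolt. φR_n = 0.75 × (2×56.55 + 4×60.9) = 267.5 kips.
Governing: min(593.8, 267.5) = 267.5 kips → bearing.

267.5 kips (bearing governs)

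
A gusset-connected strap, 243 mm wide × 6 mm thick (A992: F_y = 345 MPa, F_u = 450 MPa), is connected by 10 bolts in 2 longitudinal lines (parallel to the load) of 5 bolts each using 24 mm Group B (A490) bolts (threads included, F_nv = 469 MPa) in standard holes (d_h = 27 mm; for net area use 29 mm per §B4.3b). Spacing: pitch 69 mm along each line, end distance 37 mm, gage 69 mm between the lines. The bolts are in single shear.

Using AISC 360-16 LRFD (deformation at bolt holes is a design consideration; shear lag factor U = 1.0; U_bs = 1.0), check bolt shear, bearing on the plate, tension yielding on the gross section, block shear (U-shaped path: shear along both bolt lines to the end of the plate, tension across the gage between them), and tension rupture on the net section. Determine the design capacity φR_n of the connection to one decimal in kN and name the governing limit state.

Bolt shear: A_b = π(24)²/4 = 452.39 mm². φR_n = 0.75 × 469 × 452.39 × 10 × 1 = 1591.3 kN.
Bearing (6 mm plate, F_u = 450 MPa): end bolts L_c = 37 − 27/2 = 23.5, R_n = min(1.2×23.5×6×450, 2.4×24×6×450) = 76.14 kN/bolt; interior L_c = 69 − 27 = 42, R_n = 136.08 kN/bolt. φR_n = 0.75 × (2×76.14 + 8×136.08) = 930.7 kN.
Tension yield (gross): A_g = 243×6 = 1458 mm². φR_n = 0.90 × 345 × 1458 = 452.7 kN.
Block shear: shear path 2×[37+4×69] = 2×313 mm, A_gv = 3756, A_nv = 2×(313 − 4.5×29)×6 = 2190 mm²; tension across gage: (69 − 1×29)×6 = 240 mm². R_n = min(0.6×450×2190, 0.6×345×3756) + 1.0×450×240 = min(591.3, 777.49) + 108 = 699.3 kN. φR_n = 0.75 × 699.3 = 524.5 kN.
Tension rupture (net): A_n = (243 − 2×29)×6 = 1110 mm² (U = 1.0, A_e = A_n). φR_n = 0.75 × 450 × 1110 = 374.6 kN.
Governing: min(1591.3, 930.7, 452.7, 524.5, 374.6) = 374.6 kN → net-section rupture.

374.6 kN (net-section rupture governs)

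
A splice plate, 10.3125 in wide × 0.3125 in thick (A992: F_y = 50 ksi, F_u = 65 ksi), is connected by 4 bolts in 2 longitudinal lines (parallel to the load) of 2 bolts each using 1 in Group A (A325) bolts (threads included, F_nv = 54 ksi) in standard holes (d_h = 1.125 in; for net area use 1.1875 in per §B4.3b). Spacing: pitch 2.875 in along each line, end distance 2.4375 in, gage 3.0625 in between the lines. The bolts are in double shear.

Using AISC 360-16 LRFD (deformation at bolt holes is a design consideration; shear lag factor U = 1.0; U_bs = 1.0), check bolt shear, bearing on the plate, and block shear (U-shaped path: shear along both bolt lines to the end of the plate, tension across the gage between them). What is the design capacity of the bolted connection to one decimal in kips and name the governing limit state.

Bolt shear: A_b = π(1)²/4 = 0.7854 in². φR_n = 0.75 × 54 × 0.7854 × 4 × 2 = 254.5 kips.
Bearing (0.3125 in plate, F_u = 65 ksi): end bolts L_c = 2.4375 − 1.125/2 = 1.875, R_n = min(1.2×1.875×0.3125×65, 2.4×1×0.3125×65) = 45.703 kips/bolt; interior L_c = 2.875 − 1.125 = 1.75, R_n = 42.656 kips/bolt. φR_n = 0.75 × (2×45.703 + 2×42.656) = 132.5 kips.
Block shear: shear path 2×[2.4375+1×2.875] = 2×5.3125 in, A_gv = 3.3203, A_nv = 2×(5.3125 − 1.5×1.1875)×0.3125 = 2.207 in²; tension across gage: (3.0625 − 1×1.1875)×0.3125 = 0.58594 in². R_n = min(0.6×65×2.207, 0.6×50×3.3203) + 1.0×65×0.58594 = min(86.073, 99.609) + 38.086 = 124.16 kips. φR_n = 0.75 × 124.16 = 93.1 kips.
Governing: min(254.5, 132.5, 93.1) = 93.1 kips → block shear.

93.1 kips (block shear governs)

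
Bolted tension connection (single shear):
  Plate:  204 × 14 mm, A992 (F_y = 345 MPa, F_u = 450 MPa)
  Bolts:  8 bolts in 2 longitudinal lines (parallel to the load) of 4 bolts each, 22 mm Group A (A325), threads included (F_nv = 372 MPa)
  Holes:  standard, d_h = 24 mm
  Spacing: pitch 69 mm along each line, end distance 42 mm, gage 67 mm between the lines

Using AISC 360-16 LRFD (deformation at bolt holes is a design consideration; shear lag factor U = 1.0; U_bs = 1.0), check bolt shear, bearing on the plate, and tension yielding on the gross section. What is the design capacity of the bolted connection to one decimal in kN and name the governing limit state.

Bolt shear: A_b = π(22)²/4 = 380.13 mm². φR_n = 0.75 × 372 × 380.13 × 8 × 1 = 848.5 kN.
Bearing (14 mm plate, F_u = 450 MPa): end bolts L_c = 42 − 24/2 = 30, R_n = min(1.2×30×14×450, 2.4×22×14×450) = 226.8 kN/bolt; interior L_c = 69 − 24 = 45, R_n = 332.64 kN/bolt. φR_n = 0.75 × (2×226.8 + 6×332.64) = 1837.1 kN.
Tension yield (gross): A_g = 204×14 = 2856 mm². φR_n = 0.90 × 345 × 2856 = 886.8 kN.
Governing: min(848.5, 1837.1, 886.8) = 848.5 kN → bolt shear.

848.5 kN (bolt shear governs)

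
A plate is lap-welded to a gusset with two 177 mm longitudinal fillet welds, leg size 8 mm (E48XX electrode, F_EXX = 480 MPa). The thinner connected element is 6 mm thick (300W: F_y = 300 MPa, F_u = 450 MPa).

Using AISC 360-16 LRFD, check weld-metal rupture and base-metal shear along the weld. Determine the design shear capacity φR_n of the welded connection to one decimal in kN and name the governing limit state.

Weld metal: throat = 0.707×8 = 5.656 mm, L = 2×177 = 354 mm. φR_n = 0.75 × 0.6 × 480 × 5.656 × 354 = 432.5 kN.
Base metal shear (6 mm plate): yield φR_n = 1.0×0.6×300×6×354 = 382.3 kN; rupture φR_n = 0.75×0.6×450×6×354 = 430.1 kN; take 382.3 kN (yield).
Governing: min(432.5, 382.3) = 382.3 kN → base-metal shear.

382.3 kN (base-metal shear governs)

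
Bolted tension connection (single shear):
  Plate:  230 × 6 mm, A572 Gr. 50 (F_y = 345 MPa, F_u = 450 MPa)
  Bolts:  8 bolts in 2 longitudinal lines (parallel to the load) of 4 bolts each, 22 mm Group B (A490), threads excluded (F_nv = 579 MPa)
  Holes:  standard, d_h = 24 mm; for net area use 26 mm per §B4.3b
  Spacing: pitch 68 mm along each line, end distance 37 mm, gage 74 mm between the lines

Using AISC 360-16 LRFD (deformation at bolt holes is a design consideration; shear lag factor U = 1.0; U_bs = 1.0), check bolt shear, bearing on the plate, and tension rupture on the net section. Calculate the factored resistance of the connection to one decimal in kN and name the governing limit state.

360.5 kN (net-section rupture governs)

Bolt shear: A_b = π(22)²/4 = 380.13 mm². φR_n = 0.75 × 579 × 380.13 × 8 × 1 = 1320.6 kN.
Bearing (6 mm plate, F_u = 450 MPa): end bolts L_c = 37 − 24/2 = 25, R_n = min(1.2×25×6×450, 2.4×22×6×450) = 81 kN/bolt; interior L_c = 68 − 24 = 44, R_n = 142.56 kN/bolt. φR_n = 0.75 × (2×81 + 6×142.56) = 763.0 kN.
Tension rupture (net): A_n = (230 − 2×26)×6 = 1068 mm² (U = 1.0, A_e = A_n). φR_n = 0.75 × 450 × 1068 = 360.5 kN.
Governing: min(1320.6, 763.0, 360.5) = 360.5 kN → net-section rupture.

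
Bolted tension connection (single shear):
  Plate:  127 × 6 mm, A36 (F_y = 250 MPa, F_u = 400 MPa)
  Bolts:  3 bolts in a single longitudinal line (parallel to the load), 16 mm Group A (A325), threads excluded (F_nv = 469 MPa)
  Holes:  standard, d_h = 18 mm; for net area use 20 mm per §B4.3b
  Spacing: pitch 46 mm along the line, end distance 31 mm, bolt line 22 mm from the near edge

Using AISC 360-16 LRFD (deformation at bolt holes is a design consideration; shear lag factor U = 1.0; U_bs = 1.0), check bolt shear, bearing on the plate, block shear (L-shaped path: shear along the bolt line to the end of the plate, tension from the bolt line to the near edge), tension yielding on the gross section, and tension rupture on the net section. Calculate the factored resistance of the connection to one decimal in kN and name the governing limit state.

100.4 kN (block shear governs)

Bolt shear: A_b = π(16)²/4 = 201.06 mm². φR_n = 0.75 × 469 × 201.06 × 3 × 1 = 212.2 kN.
Bearing (6 mm plate, F_u = 400 MPa): end bolts L_c = 31 − 18/2 = 22, R_n = min(1.2×22×6×400, 2.4×16×6×400) = 63.36 kN/bolt; interior L_c = 46 − 18 = 28, R_n = 80.64 kN/bolt. φR_n = 0.75 × (1×63.36 + 2×80.64) = 168.5 kN.
Block shear: shear path 1×[31+2×46] = 1×123 mm, A_gv = 738, A_nv = 1×(123 − 2.5×20)×6 = 438 mm²; tension to near edge: (22 − 0.5×20)×6 = 72 mm². R_n = min(0.6×400×438, 0.6×250×738) + 1.0×400×72 = min(105.12, 110.7) + 28.8 = 133.92 kN. φR_n = 0.75 × 133.92 = 100.4 kN.
Tension yield (gross): A_g = 127×6 = 762 mm². φR_n = 0.90 × 250 × 762 = 171.5 kN.
Tension rupture (net): A_n = (127 − 1×20)×6 = 642 mm² (U = 1.0, A_e = A_n). φR_n = 0.75 × 400 × 642 = 192.6 kN.
Governing: min(212.2, 168.5, 100.4, 171.5, 192.6) = 100.4 kN → block shear.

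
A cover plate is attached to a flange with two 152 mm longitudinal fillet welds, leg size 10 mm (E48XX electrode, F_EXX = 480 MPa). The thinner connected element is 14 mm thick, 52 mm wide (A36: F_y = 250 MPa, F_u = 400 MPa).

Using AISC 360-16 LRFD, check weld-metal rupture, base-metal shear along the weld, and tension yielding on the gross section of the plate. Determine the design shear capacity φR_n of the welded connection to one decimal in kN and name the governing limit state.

Weld metal: throat = 0.707×10 = 7.07 mm, L = 2×152 = 304 mm. φR_n = 0.75 × 0.6 × 480 × 7.07 × 304 = 464.2 kN.
Base metal shear (14 mm plate): yield φR_n = 1.0×0.6×250×14×304 = 638.4 kN; rupture φR_n = 0.75×0.6×400×14×304 = 766.1 kN; take 638.4 kN (yield).
Tension yield (gross): A_g = 52×14 = 728 mm². φR_n = 0.90 × 250 × 728 = 163.8 kN.
Governing: min(464.2, 638.4, 163.8) = 163.8 kN → gross-section yield.

163.8 kN (gross-section yield governs)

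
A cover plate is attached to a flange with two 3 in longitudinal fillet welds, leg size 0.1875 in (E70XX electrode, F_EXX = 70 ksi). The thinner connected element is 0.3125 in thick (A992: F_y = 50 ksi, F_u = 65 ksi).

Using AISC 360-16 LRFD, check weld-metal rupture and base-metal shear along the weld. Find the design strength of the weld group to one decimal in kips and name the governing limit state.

25.1 kips (weld metal governs)

Weld metal: throat = 0.707×0.1875 = 0.13256 in, L = 2×3 = 6 in. φR_n = 0.75 × 0.6 × 70 × 0.13256 × 6 = 25.1 kips.
Base metal shear (0.3125 in plate): yield φR_n = 1.0×0.6×50×0.3125×6 = 56.3 kips; rupture φR_n = 0.75×0.6×65×0.3125×6 = 54.8 kips; take 54.8 kips (rupture).
Governing: min(25.1, 54.8) = 25.1 kips → weld metal.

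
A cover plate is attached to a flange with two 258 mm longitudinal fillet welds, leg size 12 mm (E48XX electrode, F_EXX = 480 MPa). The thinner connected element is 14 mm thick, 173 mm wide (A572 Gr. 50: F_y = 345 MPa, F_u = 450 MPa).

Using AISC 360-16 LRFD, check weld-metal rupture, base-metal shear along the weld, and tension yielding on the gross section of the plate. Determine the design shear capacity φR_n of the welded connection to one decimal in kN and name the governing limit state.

Weld metal: throat = 0.707×12 = 8.484 mm, L = 2×258 = 516 mm. φR_n = 0.75 × 0.6 × 480 × 8.484 × 516 = 945.6 kN.
Base metal shear (14 mm plate): yield φR_n = 1.0×0.6×345×14×516 = 1495.4 kN; rupture φR_n = 0.75×0.6×450×14×516 = 1462.9 kN; take 1462.9 kN (rupture).
Tension yield (gross): A_g = 173×14 = 2422 mm². φR_n = 0.90 × 345 × 2422 = 752.0 kN.
Governing: min(945.6, 1462.9, 752.0) = 752.0 kN → gross-section yield.

752.0 kN (gross-section yield governs)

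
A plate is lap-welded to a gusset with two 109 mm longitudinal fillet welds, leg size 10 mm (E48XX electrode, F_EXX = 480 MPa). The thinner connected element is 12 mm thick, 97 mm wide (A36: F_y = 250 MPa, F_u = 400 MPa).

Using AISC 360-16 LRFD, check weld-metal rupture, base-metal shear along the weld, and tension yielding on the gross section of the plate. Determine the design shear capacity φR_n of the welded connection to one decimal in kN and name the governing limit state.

Weld metal: throat = 0.707×10 = 7.07 mm, L = 2×109 = 218 mm. φR_n = 0.75 × 0.6 × 480 × 7.07 × 218 = 332.9 kN.
Base metal shear (12 mm plate): yield φR_n = 1.0×0.6×250×12×218 = 392.4 kN; rupture φR_n = 0.75×0.6×400×12×218 = 470.9 kN; take 392.4 kN (yield).
Tension yield (gross): A_g = 97×12 = 1164 mm². φR_n = 0.90 × 250 × 1164 = 261.9 kN.
Governing: min(332.9, 392.4, 261.9) = 261.9 kN → gross-section yield.

261.9 kN (gross-section yield governs)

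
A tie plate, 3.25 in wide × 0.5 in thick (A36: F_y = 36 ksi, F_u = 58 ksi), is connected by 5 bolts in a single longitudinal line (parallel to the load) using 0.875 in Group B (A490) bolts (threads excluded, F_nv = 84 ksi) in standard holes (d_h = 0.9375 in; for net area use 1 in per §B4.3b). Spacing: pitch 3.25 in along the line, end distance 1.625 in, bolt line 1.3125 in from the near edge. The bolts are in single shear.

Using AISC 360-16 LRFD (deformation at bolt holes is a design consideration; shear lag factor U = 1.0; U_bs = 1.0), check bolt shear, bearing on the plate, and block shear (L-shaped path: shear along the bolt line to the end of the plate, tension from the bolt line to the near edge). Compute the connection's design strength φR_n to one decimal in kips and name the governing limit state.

Bolt shear: A_b = π(0.875)²/4 = 0.60132 in². φR_n = 0.75 × 84 × 0.60132 × 5 × 1 = 189.4 kips.
Bearing (0.5 in plate, F_u = 58 ksi): end bolts L_c = 1.625 − 0.9375/2 = 1.15625, R_n = min(1.2×1.15625×0.5×58, 2.4×0.875×0.5×58) = 40.238 kips/bolt; interior L_c = 3.25 − 0.9375 = 2.3125, R_n = 60.9 kips/bolt. φR_n = 0.75 × (1×40.238 + 4×60.9) = 212.9 kips.
Block shear: shear path 1×[1.625+4×3.25] = 1×14.625 in, A_gv = 7.3125, A_nv = 1×(14.625 − 4.5×1)×0.5 = 5.0625 in²; tension to near edge: (1.3125 − 0.5×1)×0.5 = 0.40625 in². R_n = min(0.6×58×5.0625, 0.6×36×7.3125) + 1.0×58×0.40625 = min(176.18, 157.95) + 23.563 = 181.51 kips. φR_n = 0.75 × 181.51 = 136.1 kips.
Governing: min(189.4, 212.9, 136.1) = 136.1 kips → block shear.

136.1 kips (block shear governs)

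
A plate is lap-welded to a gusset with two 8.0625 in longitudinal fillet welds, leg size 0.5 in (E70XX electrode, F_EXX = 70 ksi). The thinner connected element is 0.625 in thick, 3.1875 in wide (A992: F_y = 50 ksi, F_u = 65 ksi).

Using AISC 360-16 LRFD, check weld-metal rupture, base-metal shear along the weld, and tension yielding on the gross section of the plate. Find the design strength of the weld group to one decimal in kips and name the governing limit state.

Weld metal: throat = 0.707×0.5 = 0.3535 in, L = 2×8.0625 = 16.125 in. φR_n = 0.75 × 0.6 × 70 × 0.3535 × 16.125 = 179.6 kips.
Base metal shear (0.625 in plate): yield φR_n = 1.0×0.6×50×0.625×16.125 = 302.3 kips; rupture φR_n = 0.75×0.6×65×0.625×16.125 = 294.8 kips; take 294.8 kips (rupture).
Tension yield (gross): A_g = 3.1875×0.625 = 1.9922 in². φR_n = 0.90 × 50 × 1.9922 = 89.6 kips.
Governing: min(179.6, 294.8, 89.6) = 89.6 kips → gross-section yield.

89.6 kips (gross-section yield governs)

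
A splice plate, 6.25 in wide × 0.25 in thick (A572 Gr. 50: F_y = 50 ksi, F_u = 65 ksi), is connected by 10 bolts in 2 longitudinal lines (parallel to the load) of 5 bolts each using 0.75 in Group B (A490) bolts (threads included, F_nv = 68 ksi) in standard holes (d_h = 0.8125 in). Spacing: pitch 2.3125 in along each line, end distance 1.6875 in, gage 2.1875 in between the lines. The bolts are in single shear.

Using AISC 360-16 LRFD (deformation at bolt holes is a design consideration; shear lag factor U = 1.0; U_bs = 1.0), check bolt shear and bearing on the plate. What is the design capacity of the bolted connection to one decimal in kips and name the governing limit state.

213.0 kips (bearing governs)

Bolt shear: A_b = π(0.75)²/4 = 0.44179 in². φR_n = 0.75 × 68 × 0.44179 × 10 × 1 = 225.3 kips.
Bearing (0.25 in plate, F_u = 65 ksi): end bolts L_c = 1.6875 − 0.8125/2 = 1.28125, R_n = min(1.2×1.28125×0.25×65, 2.4×0.75×0.25×65) = 24.984 kips/bolt; interior L_c = 2.3125 − 0.8125 = 1.5, R_n = 29.25 kips/bolt. φR_n = 0.75 × (2×24.984 + 8×29.25) = 213.0 kips.
Governing: min(225.3, 213.0) = 213.0 kips → bearing.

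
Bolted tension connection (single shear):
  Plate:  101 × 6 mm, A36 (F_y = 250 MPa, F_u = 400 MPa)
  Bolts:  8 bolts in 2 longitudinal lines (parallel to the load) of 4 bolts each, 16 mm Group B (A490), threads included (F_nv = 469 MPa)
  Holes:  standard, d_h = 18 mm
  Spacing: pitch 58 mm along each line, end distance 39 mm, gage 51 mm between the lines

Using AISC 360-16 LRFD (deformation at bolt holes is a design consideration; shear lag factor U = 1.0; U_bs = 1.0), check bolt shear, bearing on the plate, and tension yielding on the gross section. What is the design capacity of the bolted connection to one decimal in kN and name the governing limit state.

136.4 kN (gross-section yield governs)

Bolt shear: A_b = π(16)²/4 = 201.06 mm². φR_n = 0.75 × 469 × 201.06 × 8 × 1 = 565.8 kN.
Bearing (6 mm plate, F_u = 400 MPa): end bolts L_c = 39 − 18/2 = 30, R_n = min(1.2×30×6×400, 2.4×16×6×400) = 86.4 kN/bolt; interior L_c = 58 − 18 = 40, R_n = 92.16 kN/bolt. φR_n = 0.75 × (2×86.4 + 6×92.16) = 544.3 kN.
Tension yield (gross): A_g = 101×6 = 606 mm². φR_n = 0.90 × 250 × 606 = 136.4 kN.
Governing: min(565.8, 544.3, 136.4) = 136.4 kN → gross-section yield.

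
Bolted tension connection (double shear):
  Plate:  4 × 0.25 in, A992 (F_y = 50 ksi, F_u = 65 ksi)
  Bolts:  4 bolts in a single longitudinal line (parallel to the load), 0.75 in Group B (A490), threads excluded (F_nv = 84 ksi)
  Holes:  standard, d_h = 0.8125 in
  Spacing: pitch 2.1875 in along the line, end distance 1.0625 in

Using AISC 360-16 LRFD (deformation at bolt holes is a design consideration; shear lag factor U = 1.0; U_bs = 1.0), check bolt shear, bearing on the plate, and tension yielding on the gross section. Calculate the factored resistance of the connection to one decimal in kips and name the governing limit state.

Bolt shear: A_b = π(0.75)²/4 = 0.44179 in². φR_n = 0.75 × 84 × 0.44179 × 4 × 2 = 222.7 kips.
Bearing (0.25 in plate, F_u = 65 ksi): end bolts L_c = 1.0625 − 0.8125/2 = 0.65625, R_n = min(1.2×0.65625×0.25×65, 2.4×0.75×0.25×65) = 12.797 kips/bolt; interior L_c = 2.1875 − 0.8125 = 1.375, R_n = 26.813 kips/bolt. φR_n = 0.75 × (1×12.797 + 3×26.813) = 69.9 kips.
Tension yield (gross): A_g = 4×0.25 = 1 in². φR_n = 0.90 × 50 × 1 = 45.0 kips.
Governing: min(222.7, 69.9, 45.0) = 45.0 kips → gross-section yield.

45.0 kips (gross-section yield governs)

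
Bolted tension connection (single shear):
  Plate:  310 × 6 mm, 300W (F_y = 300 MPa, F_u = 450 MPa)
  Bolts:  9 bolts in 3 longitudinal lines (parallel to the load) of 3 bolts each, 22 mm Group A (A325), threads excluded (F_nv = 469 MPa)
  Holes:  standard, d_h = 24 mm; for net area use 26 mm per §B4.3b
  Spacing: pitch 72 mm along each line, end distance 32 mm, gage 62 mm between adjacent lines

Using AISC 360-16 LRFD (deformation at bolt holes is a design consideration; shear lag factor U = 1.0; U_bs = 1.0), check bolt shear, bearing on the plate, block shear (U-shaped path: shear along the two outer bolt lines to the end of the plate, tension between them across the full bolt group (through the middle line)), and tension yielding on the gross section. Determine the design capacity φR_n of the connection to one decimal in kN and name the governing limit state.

Bolt shear: A_b = π(22)²/4 = 380.13 mm². φR_n = 0.75 × 469 × 380.13 × 9 × 1 = 1203.4 kN.
Bearing (6 mm plate, F_u = 450 MPa): end bolts L_c = 32 − 24/2 = 20, R_n = min(1.2×20×6×450, 2.4×22×6×450) = 64.8 kN/bolt; interior L_c = 72 − 24 = 48, R_n = 142.56 kN/bolt. φR_n = 0.75 × (3×64.8 + 6×142.56) = 787.3 kN.
Block shear: shear path 2×[32+2×72] = 2×176 mm, A_gv = 2112, A_nv = 2×(176 − 2.5×26)×6 = 1332 mm²; tension across gage: (124 − 2×26)×6 = 432 mm². R_n = min(0.6×450×1332, 0.6×300×2112) + 1.0×450×432 = min(359.64, 380.16) + 194.4 = 554.04 kN. φR_n = 0.75 × 554.04 = 415.5 kN.
Tension yield (gross): A_g = 310×6 = 1860 mm². φR_n = 0.90 × 300 × 1860 = 502.2 kN.
Governing: min(1203.4, 787.3, 415.5, 502.2) = 415.5 kN → block shear.

415.5 kN (block shear governs)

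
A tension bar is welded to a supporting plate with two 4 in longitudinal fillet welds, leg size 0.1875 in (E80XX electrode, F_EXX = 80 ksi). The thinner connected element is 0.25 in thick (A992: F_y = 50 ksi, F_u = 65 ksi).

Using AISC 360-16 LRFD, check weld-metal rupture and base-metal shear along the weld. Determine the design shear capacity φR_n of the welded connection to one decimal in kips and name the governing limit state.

38.2 kips (weld metal governs)

Weld metal: throat = 0.707×0.1875 = 0.13256 in, L = 2×4 = 8 in. φR_n = 0.75 × 0.6 × 80 × 0.13256 × 8 = 38.2 kips.
Base metal shear (0.25 in plate): yield φR_n = 1.0×0.6×50×0.25×8 = 60.0 kips; rupture φR_n = 0.75×0.6×65×0.25×8 = 58.5 kips; take 58.5 kips (rupture).
Governing: min(38.2, 58.5) = 38.2 kips → weld metal.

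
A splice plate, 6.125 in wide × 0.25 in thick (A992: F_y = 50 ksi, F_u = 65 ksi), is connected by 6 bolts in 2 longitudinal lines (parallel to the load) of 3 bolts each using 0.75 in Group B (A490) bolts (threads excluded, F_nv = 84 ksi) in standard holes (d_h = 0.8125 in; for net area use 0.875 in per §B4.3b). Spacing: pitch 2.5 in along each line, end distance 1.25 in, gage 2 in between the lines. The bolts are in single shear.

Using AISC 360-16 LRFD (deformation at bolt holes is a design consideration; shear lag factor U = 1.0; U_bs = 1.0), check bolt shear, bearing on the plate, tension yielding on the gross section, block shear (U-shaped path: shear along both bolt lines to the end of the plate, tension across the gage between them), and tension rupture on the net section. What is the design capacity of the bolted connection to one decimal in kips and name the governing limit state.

53.3 kips (net-section rupture governs)

Bolt shear: A_b = π(0.75)²/4 = 0.44179 in². φR_n = 0.75 × 84 × 0.44179 × 6 × 1 = 167.0 kips.
Bearing (0.25 in plate, F_u = 65 ksi): end bolts L_c = 1.25 − 0.8125/2 = 0.84375, R_n = min(1.2×0.84375×0.25×65, 2.4×0.75×0.25×65) = 16.453 kips/bolt; interior L_c = 2.5 − 0.8125 = 1.6875, R_n = 29.25 kips/bolt. φR_n = 0.75 × (2×16.453 + 4×29.25) = 112.4 kips.
Tension yield (gross): A_g = 6.125×0.25 = 1.5313 in². φR_n = 0.90 × 50 × 1.5313 = 68.9 kips.
Block shear: shear path 2×[1.25+2×2.5] = 2×6.25 in, A_gv = 3.125, A_nv = 2×(6.25 − 2.5×0.875)×0.25 = 2.0313 in²; tension across gage: (2 − 1×0.875)×0.25 = 0.28125 in². R_n = min(0.6×65×2.0313, 0.6×50×3.125) + 1.0×65×0.28125 = min(79.221, 93.75) + 18.281 = 97.502 kips. φR_n = 0.75 × 97.502 = 73.1 kips.
Tension rupture (net): A_n = (6.125 − 2×0.875)×0.25 = 1.0938 in² (U = 1.0, A_e = A_n). φR_n = 0.75 × 65 × 1.0938 = 53.3 kips.
Governing: min(167.0, 112.4, 68.9, 73.1, 53.3) = 53.3 kips → net-section rupture.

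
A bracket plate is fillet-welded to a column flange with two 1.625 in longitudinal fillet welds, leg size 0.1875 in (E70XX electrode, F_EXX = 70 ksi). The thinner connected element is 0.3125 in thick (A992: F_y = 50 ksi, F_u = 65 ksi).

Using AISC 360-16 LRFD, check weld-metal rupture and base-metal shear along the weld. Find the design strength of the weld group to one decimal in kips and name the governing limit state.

Weld metal: throat = 0.707×0.1875 = 0.13256 in, L = 2×1.625 = 3.25 in. φR_n = 0.75 × 0.6 × 70 × 0.13256 × 3.25 = 13.6 kips.
Base metal shear (0.3125 in plate): yield φR_n = 1.0×0.6×50×0.3125×3.25 = 30.5 kips; rupture φR_n = 0.75×0.6×65×0.3125×3.25 = 29.7 kips; take 29.7 kips (rupture).
Governing: min(13.6, 29.7) = 13.6 kips → weld metal.

13.6 kips (weld metal governs)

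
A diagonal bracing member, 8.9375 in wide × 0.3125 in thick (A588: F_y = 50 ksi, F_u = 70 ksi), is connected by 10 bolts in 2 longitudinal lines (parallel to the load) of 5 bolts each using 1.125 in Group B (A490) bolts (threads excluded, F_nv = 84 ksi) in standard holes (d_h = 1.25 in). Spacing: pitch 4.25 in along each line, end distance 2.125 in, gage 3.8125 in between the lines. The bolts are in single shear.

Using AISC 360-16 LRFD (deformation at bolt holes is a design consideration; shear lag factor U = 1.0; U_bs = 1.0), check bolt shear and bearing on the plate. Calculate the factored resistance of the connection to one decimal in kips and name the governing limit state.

413.4 kips (bearing governs)

Bolt shear: A_b = π(1.125)²/4 = 0.99402 in². φR_n = 0.75 × 84 × 0.99402 × 10 × 1 = 626.2 kips.
Bearing (0.3125 in plate, F_u = 70 ksi): end bolts L_c = 2.125 − 1.25/2 = 1.5, R_n = min(1.2×1.5×0.3125×70, 2.4×1.125×0.3125×70) = 39.375 kips/bolt; interior L_c = 4.25 − 1.25 = 3, R_n = 59.063 kips/bolt. φR_n = 0.75 × (2×39.375 + 8×59.063) = 413.4 kips.
Governing: min(626.2, 413.4) = 413.4 kips → bearing.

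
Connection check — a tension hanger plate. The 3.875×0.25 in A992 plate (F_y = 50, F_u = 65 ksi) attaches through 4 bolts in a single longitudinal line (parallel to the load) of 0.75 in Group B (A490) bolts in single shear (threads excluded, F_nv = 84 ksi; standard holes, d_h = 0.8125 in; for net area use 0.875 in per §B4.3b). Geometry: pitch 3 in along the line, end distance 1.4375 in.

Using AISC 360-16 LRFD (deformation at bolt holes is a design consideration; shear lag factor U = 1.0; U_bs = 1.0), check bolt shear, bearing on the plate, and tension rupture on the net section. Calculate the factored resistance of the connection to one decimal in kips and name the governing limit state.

36.6 kips (net-section rupture governs)

Bolt shear: A_b = π(0.75)²/4 = 0.44179 in². φR_n = 0.75 × 84 × 0.44179 × 4 × 1 = 111.3 kips.
Bearing (0.25 in plate, F_u = 65 ksi): end bolts L_c = 1.4375 − 0.8125/2 = 1.03125, R_n = min(1.2×1.03125×0.25×65, 2.4×0.75×0.25×65) = 20.109 kips/bolt; interior L_c = 3 − 0.8125 = 2.1875, R_n = 29.25 kips/bolt. φR_n = 0.75 × (1×20.109 + 3×29.25) = 80.9 kips.
Tension rupture (net): A_n = (3.875 − 1×0.875)×0.25 = 0.75 in² (U = 1.0, A_e = A_n). φR_n = 0.75 × 65 × 0.75 = 36.6 kips.
Governing: min(111.3, 80.9, 36.6) = 36.6 kips → net-section rupture.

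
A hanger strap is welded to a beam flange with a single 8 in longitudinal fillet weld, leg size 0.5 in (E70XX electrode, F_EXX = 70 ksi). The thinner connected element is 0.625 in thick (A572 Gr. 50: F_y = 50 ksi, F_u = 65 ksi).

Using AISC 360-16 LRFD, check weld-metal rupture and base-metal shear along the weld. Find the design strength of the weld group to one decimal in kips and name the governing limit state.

Weld metal: throat = 0.707×0.5 = 0.3535 in, L = 8 in. φR_n = 0.75 × 0.6 × 70 × 0.3535 × 8 = 89.1 kips.
Base metal shear (0.625 in plate): yield φR_n = 1.0×0.6×50×0.625×8 = 150.0 kips; rupture φR_n = 0.75×0.6×65×0.625×8 = 146.3 kips; take 146.3 kips (rupture).
Governing: min(89.1, 146.3) = 89.1 kips → weld metal.

89.1 kips (weld metal governs)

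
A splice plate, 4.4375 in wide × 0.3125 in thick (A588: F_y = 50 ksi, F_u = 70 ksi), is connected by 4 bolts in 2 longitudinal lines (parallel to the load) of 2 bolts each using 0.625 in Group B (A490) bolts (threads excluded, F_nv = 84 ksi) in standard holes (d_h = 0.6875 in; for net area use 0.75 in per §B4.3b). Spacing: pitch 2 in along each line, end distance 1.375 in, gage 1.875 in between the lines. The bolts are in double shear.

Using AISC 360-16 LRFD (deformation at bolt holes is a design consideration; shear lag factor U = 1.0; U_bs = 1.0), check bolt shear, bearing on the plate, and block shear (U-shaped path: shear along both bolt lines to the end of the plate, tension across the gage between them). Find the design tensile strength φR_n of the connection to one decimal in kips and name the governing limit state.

62.8 kips (block shear governs)

Bolt shear: A_b = π(0.625)²/4 = 0.3068 in². φR_n = 0.75 × 84 × 0.3068 × 4 × 2 = 154.6 kips.
Bearing (0.3125 in plate, F_u = 70 ksi): end bolts L_c = 1.375 − 0.6875/2 = 1.03125, R_n = min(1.2×1.03125×0.3125×70, 2.4×0.625×0.3125×70) = 27.07 kips/bolt; interior L_c = 2 − 0.6875 = 1.3125, R_n = 32.813 kips/bolt. φR_n = 0.75 × (2×27.07 + 2×32.813) = 89.8 kips.
Block shear: shear path 2×[1.375+1×2] = 2×3.375 in, A_gv = 2.1094, A_nv = 2×(3.375 − 1.5×0.75)×0.3125 = 1.4063 in²; tension across gage: (1.875 − 1×0.75)×0.3125 = 0.35156 in². R_n = min(0.6×70×1.4063, 0.6×50×2.1094) + 1.0×70×0.35156 = min(59.065, 63.282) + 24.609 = 83.674 kips. φR_n = 0.75 × 83.674 = 62.8 kips.
Governing: min(154.6, 89.8, 62.8) = 62.8 kips → block shear.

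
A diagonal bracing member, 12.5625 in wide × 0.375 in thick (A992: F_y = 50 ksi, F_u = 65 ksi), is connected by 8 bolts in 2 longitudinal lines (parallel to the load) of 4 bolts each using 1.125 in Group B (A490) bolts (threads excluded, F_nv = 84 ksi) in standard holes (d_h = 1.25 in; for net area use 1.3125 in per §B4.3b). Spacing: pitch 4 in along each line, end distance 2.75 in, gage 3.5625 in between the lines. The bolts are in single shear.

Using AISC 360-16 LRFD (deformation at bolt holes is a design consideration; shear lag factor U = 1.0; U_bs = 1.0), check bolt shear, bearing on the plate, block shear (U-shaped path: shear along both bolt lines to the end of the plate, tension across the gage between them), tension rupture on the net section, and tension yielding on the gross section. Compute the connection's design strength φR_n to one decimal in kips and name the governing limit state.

Bolt shear: A_b = π(1.125)²/4 = 0.99402 in². φR_n = 0.75 × 84 × 0.99402 × 8 × 1 = 501.0 kips.
Bearing (0.375 in plate, F_u = 65 ksi): end bolts L_c = 2.75 − 1.25/2 = 2.125, R_n = min(1.2×2.125×0.375×65, 2.4×1.125×0.375×65) = 62.156 kips/bolt; interior L_c = 4 − 1.25 = 2.75, R_n = 65.813 kips/bolt. φR_n = 0.75 × (2×62.156 + 6×65.813) = 389.4 kips.
Block shear: shear path 2×[2.75+3×4] = 2×14.75 in, A_gv = 11.063, A_nv = 2×(14.75 − 3.5×1.3125)×0.375 = 7.6172 in²; tension across gage: (3.5625 − 1×1.3125)×0.375 = 0.84375 in². R_n = min(0.6×65×7.6172, 0.6×50×11.063) + 1.0×65×0.84375 = min(297.07, 331.89) + 54.844 = 351.91 kips. φR_n = 0.75 × 351.91 = 263.9 kips.
Tension rupture (net): A_n = (12.5625 − 2×1.3125)×0.375 = 3.7266 in² (U = 1.0, A_e = A_n). φR_n = 0.75 × 65 × 3.7266 = 181.7 kips.
Tension yield (gross): A_g = 12.5625×0.375 = 4.7109 in². φR_n = 0.90 × 50 × 4.7109 = 212.0 kips.
Governing: min(501.0, 389.4, 263.9, 181.7, 212.0) = 181.7 kips → net-section rupture.

181.7 kips (net-section rupture governs)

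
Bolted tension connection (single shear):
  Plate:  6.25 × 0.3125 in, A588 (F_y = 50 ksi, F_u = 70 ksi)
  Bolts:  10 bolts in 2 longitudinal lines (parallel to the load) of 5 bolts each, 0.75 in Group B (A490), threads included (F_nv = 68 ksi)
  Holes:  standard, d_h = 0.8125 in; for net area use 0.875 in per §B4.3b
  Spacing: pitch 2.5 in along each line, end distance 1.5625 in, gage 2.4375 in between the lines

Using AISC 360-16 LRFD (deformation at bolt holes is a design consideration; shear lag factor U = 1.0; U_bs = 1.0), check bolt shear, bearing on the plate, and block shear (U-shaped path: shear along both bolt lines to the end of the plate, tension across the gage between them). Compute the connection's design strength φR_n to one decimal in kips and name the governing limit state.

175.8 kips (block shear governs)

Bolt shear: A_b = π(0.75)²/4 = 0.44179 in². φR_n = 0.75 × 68 × 0.44179 × 10 × 1 = 225.3 kips.
Bearing (0.3125 in plate, F_u = 70 ksi): end bolts L_c = 1.5625 − 0.8125/2 = 1.15625, R_n = min(1.2×1.15625×0.3125×70, 2.4×0.75×0.3125×70) = 30.352 kips/bolt; interior L_c = 2.5 − 0.8125 = 1.6875, R_n = 39.375 kips/bolt. φR_n = 0.75 × (2×30.352 + 8×39.375) = 281.8 kips.
Block shear: shear path 2×[1.5625+4×2.5] = 2×11.5625 in, A_gv = 7.2266, A_nv = 2×(11.5625 − 4.5×0.875)×0.3125 = 4.7656 in²; tension across gage: (2.4375 − 1×0.875)×0.3125 = 0.48828 in². R_n = min(0.6×70×4.7656, 0.6×50×7.2266) + 1.0×70×0.48828 = min(200.16, 216.8) + 34.18 = 234.34 kips. φR_n = 0.75 × 234.34 = 175.8 kips.
Governing: min(225.3, 281.8, 175.8) = 175.8 kips → block shear.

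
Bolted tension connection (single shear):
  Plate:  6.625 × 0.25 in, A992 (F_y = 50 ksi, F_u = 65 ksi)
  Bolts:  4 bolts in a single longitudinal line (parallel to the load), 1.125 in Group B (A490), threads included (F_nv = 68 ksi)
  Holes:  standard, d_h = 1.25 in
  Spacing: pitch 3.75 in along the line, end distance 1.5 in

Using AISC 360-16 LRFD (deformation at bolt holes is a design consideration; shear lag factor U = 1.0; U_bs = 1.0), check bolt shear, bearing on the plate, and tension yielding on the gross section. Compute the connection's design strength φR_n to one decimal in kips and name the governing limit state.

Bolt shear: A_b = π(1.125)²/4 = 0.99402 in². φR_n = 0.75 × 68 × 0.99402 × 4 × 1 = 202.8 kips.
Bearing (0.25 in plate, F_u = 65 ksi): end bolts L_c = 1.5 − 1.25/2 = 0.875, R_n = min(1.2×0.875×0.25×65, 2.4×1.125×0.25×65) = 17.063 kips/bolt; interior L_c = 3.75 − 1.25 = 2.5, R_n = 43.875 kips/bolt. φR_n = 0.75 × (1×17.063 + 3×43.875) = 111.5 kips.
Tension yield (gross): A_g = 6.625×0.25 = 1.6563 in². φR_n = 0.90 × 50 × 1.6563 = 74.5 kips.
Governing: min(202.8, 111.5, 74.5) = 74.5 kips → gross-section yield.

74.5 kips (gross-section yield governs)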